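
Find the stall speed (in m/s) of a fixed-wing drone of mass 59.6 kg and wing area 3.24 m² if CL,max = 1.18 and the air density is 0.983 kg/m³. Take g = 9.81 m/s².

V_stall = 17.6 m/s

Stall occurs when L = W at CL,max. W = mg = 59.6 × 9.81 = 584.7 N.
V_stall = √(2W/(ρ·S·CL,max)) = √(2 × 584.7 / (0.983 × 3.24 × 1.18))
V_stall = √311.1 = 17.6 m/s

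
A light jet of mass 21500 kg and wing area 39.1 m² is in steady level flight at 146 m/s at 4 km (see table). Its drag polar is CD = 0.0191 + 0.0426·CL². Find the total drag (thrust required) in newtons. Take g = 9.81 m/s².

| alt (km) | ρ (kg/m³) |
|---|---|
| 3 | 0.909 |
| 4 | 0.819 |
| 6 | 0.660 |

D = 12100 N

At 4 km, from the table: ρ = 0.819 kg/m³.
In steady level flight, lift balances weight: W = mg = 21500 × 9.81 = 2.1092×10^5 N.
q = ½ρv² = ½ × 0.819 × 146² = 8729 Pa.
CL = W/(q·S) = 2.1092×10^5 / (8729 × 39.1) = 0.618.
CD = 0.0191 + 0.0426 × 0.618² = 0.03537.
D = q·S·CD = 8729 × 39.1 × 0.03537 = 12070 N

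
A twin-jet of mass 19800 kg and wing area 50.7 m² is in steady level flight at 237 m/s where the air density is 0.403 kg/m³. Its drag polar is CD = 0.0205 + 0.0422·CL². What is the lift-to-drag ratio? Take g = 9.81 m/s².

L/D = 13.4

Level flight ⇒ L = W = m·g = 19800 × 9.81 = 1.9424×10^5 N.
q = ½ρv² = ½ × 0.403 × 237² = 11320 Pa.
Required CL = L/(qS) = 1.9424×10^5/(11320·50.7) = 0.3385.
CD = 0.0205 + 0.0422 × 0.3385² = 0.02534.
L/D = CL/CD = 0.3385 / 0.02534 = 13.4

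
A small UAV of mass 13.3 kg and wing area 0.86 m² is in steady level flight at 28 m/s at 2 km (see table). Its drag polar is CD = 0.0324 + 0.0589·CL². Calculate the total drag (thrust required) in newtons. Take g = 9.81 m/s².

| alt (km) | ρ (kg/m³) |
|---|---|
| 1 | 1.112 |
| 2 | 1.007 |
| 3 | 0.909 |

D = 14 N

At 2 km, from the table: ρ = 1.007 kg/m³.
In steady level flight, lift balances weight: W = mg = 13.3 × 9.81 = 130.47 N.
Dynamic pressure q = 0.5 × 1.007 × 28² = 394.7 Pa.
CL = 2W/(ρv²S) = 2×130.47/(1.007×28²×0.86) = 0.3843.
CD = 0.0324 + 0.0589 × 0.3843² = 0.0411.
D = q·S·CD = 394.7 × 0.86 × 0.0411 = 13.95 N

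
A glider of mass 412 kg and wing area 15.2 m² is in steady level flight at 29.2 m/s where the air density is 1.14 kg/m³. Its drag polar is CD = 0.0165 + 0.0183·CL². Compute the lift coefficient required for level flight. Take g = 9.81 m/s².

Weight W = mg = 412 × 9.81 = 4041.7 N; in level flight L = W.
q = ½ρv² = ½ × 1.14 × 29.2² = 486 Pa.
CL = W/(q·S) = 4041.7 / (486 × 15.2) = 0.5471.

CL = 0.547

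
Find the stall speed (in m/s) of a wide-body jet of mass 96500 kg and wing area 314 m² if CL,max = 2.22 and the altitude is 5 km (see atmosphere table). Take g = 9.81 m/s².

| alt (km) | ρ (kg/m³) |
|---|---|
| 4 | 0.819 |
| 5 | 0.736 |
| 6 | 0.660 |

V_stall = 60.7 m/s

At 5 km, from the table: ρ = 0.736 kg/m³.
Stall occurs when L = W at CL,max. W = mg = 96500 × 9.81 = 9.467×10^5 N.
V_stall = √(2W/(ρ·S·CL,max)) = √(2 × 9.467×10^5 / (0.736 × 314 × 2.22))
V_stall = √3690 = 60.7 m/s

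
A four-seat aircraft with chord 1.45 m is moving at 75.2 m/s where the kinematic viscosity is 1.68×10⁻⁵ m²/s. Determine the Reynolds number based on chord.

Re = 6.49×10^6

Re = v·c/ν = 75.2 × 1.45 / (1.68×10⁻⁵) = 6.49×10^6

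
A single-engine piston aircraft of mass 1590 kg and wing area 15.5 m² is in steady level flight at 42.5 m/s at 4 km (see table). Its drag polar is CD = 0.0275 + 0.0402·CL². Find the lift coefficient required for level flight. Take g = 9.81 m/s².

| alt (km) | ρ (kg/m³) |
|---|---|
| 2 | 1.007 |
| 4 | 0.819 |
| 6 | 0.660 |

At 4 km, from the table: ρ = 0.819 kg/m³.
Level flight ⇒ L = W = m·g = 1590 × 9.81 = 15598 N.
q = ½ρv² = ½ × 0.819 × 42.5² = 739.7 Pa.
Required CL = L/(qS) = 15598/(739.7·15.5) = 1.361.

CL = 1.36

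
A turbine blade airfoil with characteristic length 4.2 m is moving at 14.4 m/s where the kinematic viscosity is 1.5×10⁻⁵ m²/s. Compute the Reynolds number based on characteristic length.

Re = v·c/ν = 14.4 × 4.2 / (1.5×10⁻⁵) = 4.03×10^6

Re = 4.03×10^6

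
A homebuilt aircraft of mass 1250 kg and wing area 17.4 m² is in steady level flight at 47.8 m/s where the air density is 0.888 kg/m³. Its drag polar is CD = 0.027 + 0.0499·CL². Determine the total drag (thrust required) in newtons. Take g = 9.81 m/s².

D = 902 N

Level flight ⇒ L = W = m·g = 1250 × 9.81 = 12262 N.
Dynamic pressure q = 0.5 × 0.888 × 47.8² = 1014 Pa.
Required CL = L/(qS) = 12262/(1014·17.4) = 0.6947.
CD = 0.027 + 0.0499 × 0.6947² = 0.05108.
D = q·S·CD = 1014 × 17.4 × 0.05108 = 901.7 N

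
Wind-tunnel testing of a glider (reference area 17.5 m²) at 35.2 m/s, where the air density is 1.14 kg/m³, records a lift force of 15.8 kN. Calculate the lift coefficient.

CL = 1.28

From L = ½ρv²S·CL, rearranging gives CL = 2L/(ρv²S).
CL = 2 × 15800 / (1.14 × 35.2² × 17.5) = 1.28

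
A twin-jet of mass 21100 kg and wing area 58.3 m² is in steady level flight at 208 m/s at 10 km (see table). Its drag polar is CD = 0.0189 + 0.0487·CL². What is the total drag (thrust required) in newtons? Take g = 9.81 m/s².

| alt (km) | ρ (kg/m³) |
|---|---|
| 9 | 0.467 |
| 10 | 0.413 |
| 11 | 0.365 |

D = 13900 N

At 10 km, from the table: ρ = 0.413 kg/m³.
In steady level flight, lift balances weight: W = mg = 21100 × 9.81 = 2.0699×10^5 N.
Dynamic pressure q = 0.5 × 0.413 × 208² = 8934 Pa.
Required CL = L/(qS) = 2.0699×10^5/(8934·58.3) = 0.3974.
CD = 0.0189 + 0.0487 × 0.3974² = 0.02659.
D = q·S·CD = 8934 × 58.3 × 0.02659 = 13850 N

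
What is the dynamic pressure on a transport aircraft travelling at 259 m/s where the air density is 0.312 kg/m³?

q = 10500 Pa

q = ½ρv² = ½ × 0.312 × 259² = 10500 Pa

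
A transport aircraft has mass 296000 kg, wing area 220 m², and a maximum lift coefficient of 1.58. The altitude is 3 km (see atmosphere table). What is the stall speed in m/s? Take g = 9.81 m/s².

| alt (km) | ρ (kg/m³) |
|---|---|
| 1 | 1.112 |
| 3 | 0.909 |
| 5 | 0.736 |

At 3 km, from the table: ρ = 0.909 kg/m³.
Stall occurs when L = W at CL,max. W = mg = 296000 × 9.81 = 2.904×10^6 N.
V_stall = √(2W/(ρ·S·CL,max)) = √(2 × 2.904×10^6 / (0.909 × 220 × 1.58))
V_stall = √18380 = 136 m/s

V_stall = 136 m/s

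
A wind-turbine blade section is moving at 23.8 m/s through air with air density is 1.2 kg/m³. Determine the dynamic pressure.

q = ½ρv² = ½ × 1.2 × 23.8² = 340 Pa

q = 340 Pa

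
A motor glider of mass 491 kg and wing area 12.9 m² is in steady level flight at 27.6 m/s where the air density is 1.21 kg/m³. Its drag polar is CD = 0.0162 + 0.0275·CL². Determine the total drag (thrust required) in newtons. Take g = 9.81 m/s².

Weight W = mg = 491 × 9.81 = 4816.7 N; in level flight L = W.
Dynamic pressure q = 0.5 × 1.21 × 27.6² = 460.9 Pa.
CL = 2W/(ρv²S) = 2×4816.7/(1.21×27.6²×12.9) = 0.8102.
CD = 0.0162 + 0.0275 × 0.8102² = 0.03425.
D = q·S·CD = 460.9 × 12.9 × 0.03425 = 203.6 N

D = 204 N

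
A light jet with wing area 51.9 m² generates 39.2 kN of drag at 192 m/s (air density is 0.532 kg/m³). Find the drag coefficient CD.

From D = ½ρv²S·CD, rearranging gives CD = 2D/(ρv²S).
CD = 2 × 39200 / (0.532 × 192² × 51.9) = 0.077

CD = 0.077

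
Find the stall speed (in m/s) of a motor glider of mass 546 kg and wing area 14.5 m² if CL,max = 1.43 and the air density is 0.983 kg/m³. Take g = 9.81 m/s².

Stall occurs when L = W at CL,max. W = mg = 546 × 9.81 = 5356 N.
From L = ½ρV²S·CL,max = W: V_stall = √(2W/(ρSCL,max)) = √(2·5356/(0.983·14.5·1.43))
V_stall = √525.6 = 22.9 m/s

V_stall = 22.9 m/s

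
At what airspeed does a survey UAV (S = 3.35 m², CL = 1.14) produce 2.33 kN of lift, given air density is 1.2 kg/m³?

v = 31.9 m/s

L = ½ρv²S·CL ⇒ v = √(2L/(ρ·S·CL))
v = √(2 × 2330 / (1.2 × 3.35 × 1.14)) = √1017 = 31.9 m/s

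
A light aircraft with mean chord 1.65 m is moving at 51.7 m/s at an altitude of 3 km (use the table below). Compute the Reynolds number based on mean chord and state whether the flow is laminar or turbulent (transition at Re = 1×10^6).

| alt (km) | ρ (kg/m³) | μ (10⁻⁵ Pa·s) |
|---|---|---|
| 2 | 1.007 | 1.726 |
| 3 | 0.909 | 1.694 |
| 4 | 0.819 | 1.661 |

Re = 4.58×10^6 (turbulent)

At 3 km, from the table: ρ = 0.909 kg/m³, μ = 1.694×10⁻⁵ Pa·s.
Re = ρ·v·c/μ = 0.909 × 51.7 × 1.65 / (1.694×10⁻⁵) = 4.58×10^6
Since 4.58×10^6 > 1×10^6, the flow is turbulent.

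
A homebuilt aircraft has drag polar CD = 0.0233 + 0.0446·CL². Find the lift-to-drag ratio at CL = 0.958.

L/D = 14.9

CD = 0.0233 + 0.0446 × 0.958² = 0.06423
L/D = CL/CD = 0.958 / 0.06423 = 14.9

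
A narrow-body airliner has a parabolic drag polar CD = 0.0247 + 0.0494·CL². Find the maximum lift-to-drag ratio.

For CD = CD0 + K·CL², (L/D)max occurs at CL* = √(CD0/K) and equals 1/(2√(K·CD0)).
(L/D)max = 1/(2√(0.0494 × 0.0247)) = 1/(2 × 0.03493) = 14.3

(L/D)max = 14.3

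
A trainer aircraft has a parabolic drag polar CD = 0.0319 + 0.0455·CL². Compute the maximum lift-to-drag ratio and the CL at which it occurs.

(L/D)max = 13.1, at CL = 0.837

For CD = CD0 + K·CL², (L/D)max occurs at CL* = √(CD0/K) and equals 1/(2√(K·CD0)).
(L/D)max = 1/(2√(0.0455 × 0.0319)) = 1/(2 × 0.0381) = 13.1
CL* = √(0.0319/0.0455) = 0.837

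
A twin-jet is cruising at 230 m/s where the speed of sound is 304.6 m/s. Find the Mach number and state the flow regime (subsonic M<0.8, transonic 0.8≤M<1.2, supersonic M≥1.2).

M = v/a = 230 / 304.6 = 0.755
M = 0.755 → subsonic.

M = 0.755 (subsonic)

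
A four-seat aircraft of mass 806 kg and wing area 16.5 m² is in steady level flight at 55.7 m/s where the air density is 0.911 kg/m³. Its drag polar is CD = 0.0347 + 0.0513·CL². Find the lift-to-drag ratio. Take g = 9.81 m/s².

In steady level flight, lift balances weight: W = mg = 806 × 9.81 = 7906.9 N.
Dynamic pressure q = 0.5 × 0.911 × 55.7² = 1413 Pa.
Required CL = L/(qS) = 7906.9/(1413·16.5) = 0.3391.
CD = 0.0347 + 0.0513 × 0.3391² = 0.0406.
L/D = CL/CD = 0.3391 / 0.0406 = 8.35

L/D = 8.35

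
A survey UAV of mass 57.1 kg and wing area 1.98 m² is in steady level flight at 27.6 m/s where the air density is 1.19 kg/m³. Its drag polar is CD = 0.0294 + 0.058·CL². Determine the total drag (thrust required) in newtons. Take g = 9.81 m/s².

Weight W = mg = 57.1 × 9.81 = 560.15 N; in level flight L = W.
q = ½ρv² = ½ × 1.19 × 27.6² = 453.2 Pa.
CL = 2W/(ρv²S) = 2×560.15/(1.19×27.6²×1.98) = 0.6242.
CD = 0.0294 + 0.058 × 0.6242² = 0.052.
D = q·S·CD = 453.2 × 1.98 × 0.052 = 46.66 N

D = 46.7 N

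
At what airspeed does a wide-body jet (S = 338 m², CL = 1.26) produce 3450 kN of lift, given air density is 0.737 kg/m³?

L = ½ρv²S·CL ⇒ v = √(2L/(ρ·S·CL))
v = √(2 × 3.45×10^6 / (0.737 × 338 × 1.26)) = √21980 = 148 m/s

v = 148 m/s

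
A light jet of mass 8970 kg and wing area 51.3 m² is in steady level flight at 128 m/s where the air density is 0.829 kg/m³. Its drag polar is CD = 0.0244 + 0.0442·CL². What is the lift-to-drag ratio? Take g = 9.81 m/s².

In steady level flight, lift balances weight: W = mg = 8970 × 9.81 = 87996 N.
Dynamic pressure q = 0.5 × 0.829 × 128² = 6791 Pa.
CL = W/(q·S) = 87996 / (6791 × 51.3) = 0.2526.
CD = 0.0244 + 0.0442 × 0.2526² = 0.02722.
L/D = CL/CD = 0.2526 / 0.02722 = 9.28

L/D = 9.28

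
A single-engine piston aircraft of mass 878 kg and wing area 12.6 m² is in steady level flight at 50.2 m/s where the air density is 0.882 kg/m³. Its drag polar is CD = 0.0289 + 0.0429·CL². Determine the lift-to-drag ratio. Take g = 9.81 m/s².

L/D = 13.6

Level flight ⇒ L = W = m·g = 878 × 9.81 = 8613.2 N.
Dynamic pressure q = 0.5 × 0.882 × 50.2² = 1111 Pa.
Required CL = L/(qS) = 8613.2/(1111·12.6) = 0.6151.
CD = 0.0289 + 0.0429 × 0.6151² = 0.04513.
L/D = CL/CD = 0.6151 / 0.04513 = 13.6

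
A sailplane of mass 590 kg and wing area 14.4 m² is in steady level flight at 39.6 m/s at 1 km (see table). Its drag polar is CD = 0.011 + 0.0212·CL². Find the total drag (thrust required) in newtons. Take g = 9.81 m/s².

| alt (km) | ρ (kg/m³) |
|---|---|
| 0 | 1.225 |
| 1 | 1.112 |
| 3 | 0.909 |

D = 195 N

At 1 km, from the table: ρ = 1.112 kg/m³.
Weight W = mg = 590 × 9.81 = 5787.9 N; in level flight L = W.
q = ½ρv² = ½ × 1.112 × 39.6² = 871.9 Pa.
CL = W/(q·S) = 5787.9 / (871.9 × 14.4) = 0.461.
CD = 0.011 + 0.0212 × 0.461² = 0.01551.
D = q·S·CD = 871.9 × 14.4 × 0.01551 = 194.7 N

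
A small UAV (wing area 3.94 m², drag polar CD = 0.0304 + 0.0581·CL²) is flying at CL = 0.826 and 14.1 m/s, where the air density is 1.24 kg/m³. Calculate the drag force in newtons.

CD = 0.0304 + 0.0581 × 0.826² = 0.07004
D = ½ρv²S·CD = ½ × 1.24 × 14.1² × 3.94 × 0.07004 = 34 N

D = 34 N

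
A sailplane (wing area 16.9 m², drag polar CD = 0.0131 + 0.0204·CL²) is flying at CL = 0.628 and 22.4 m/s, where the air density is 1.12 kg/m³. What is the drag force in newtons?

CD = 0.0131 + 0.0204 × 0.628² = 0.02115
D = ½ρv²S·CD = ½ × 1.12 × 22.4² × 16.9 × 0.02115 = 100 N

D = 100 N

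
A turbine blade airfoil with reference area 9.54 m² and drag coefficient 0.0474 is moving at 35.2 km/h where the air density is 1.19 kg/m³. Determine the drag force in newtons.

D = 25.7 N

Convert speed: v = 35.2 km/h ÷ 3.6 = 9.778 m/s.
D = ½ρv²S·CD = ½ × 1.19 × 9.778² × 9.54 × 0.0474 = 25.7 N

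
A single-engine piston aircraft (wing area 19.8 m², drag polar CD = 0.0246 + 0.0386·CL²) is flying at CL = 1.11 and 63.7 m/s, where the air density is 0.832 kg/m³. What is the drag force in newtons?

D = 2410 N

CD = 0.0246 + 0.0386 × 1.11² = 0.07216
D = ½ρv²S·CD = ½ × 0.832 × 63.7² × 19.8 × 0.07216 = 2410 N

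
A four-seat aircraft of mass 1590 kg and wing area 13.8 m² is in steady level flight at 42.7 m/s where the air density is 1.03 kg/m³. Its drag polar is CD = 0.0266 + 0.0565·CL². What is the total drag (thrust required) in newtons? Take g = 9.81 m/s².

In steady level flight, lift balances weight: W = mg = 1590 × 9.81 = 15598 N.
q = ½ρv² = ½ × 1.03 × 42.7² = 939 Pa.
CL = 2W/(ρv²S) = 2×15598/(1.03×42.7²×13.8) = 1.204.
CD = 0.0266 + 0.0565 × 1.204² = 0.1085.
D = q·S·CD = 939 × 13.8 × 0.1085 = 1405 N

D = 1410 N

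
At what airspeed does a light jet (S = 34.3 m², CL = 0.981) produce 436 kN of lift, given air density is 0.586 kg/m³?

L = ½ρv²S·CL ⇒ v = √(2L/(ρ·S·CL))
v = √(2 × 4.36×10^5 / (0.586 × 34.3 × 0.981)) = √44220 = 210 m/s

v = 210 m/s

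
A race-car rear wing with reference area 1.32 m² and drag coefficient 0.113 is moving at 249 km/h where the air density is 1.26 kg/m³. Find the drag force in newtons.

Convert speed: v = 249 km/h ÷ 3.6 = 69.17 m/s.
D = ½ρv²S·CD = ½ × 1.26 × 69.17² × 1.32 × 0.113 = 450 N

D = 450 N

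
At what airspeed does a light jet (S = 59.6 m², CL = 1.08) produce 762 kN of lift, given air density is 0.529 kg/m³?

L = ½ρv²S·CL ⇒ v = √(2L/(ρ·S·CL))
v = √(2 × 7.62×10^5 / (0.529 × 59.6 × 1.08)) = √44760 = 212 m/s

v = 212 m/s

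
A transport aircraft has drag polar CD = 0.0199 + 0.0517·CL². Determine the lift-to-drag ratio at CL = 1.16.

L/D = 13

CD = 0.0199 + 0.0517 × 1.16² = 0.08947
L/D = CL/CD = 1.16 / 0.08947 = 13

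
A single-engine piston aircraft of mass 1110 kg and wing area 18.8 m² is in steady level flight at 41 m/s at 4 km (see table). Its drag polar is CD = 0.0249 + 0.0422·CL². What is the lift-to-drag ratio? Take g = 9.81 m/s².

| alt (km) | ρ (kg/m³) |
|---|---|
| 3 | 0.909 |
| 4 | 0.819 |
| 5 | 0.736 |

At 4 km, from the table: ρ = 0.819 kg/m³.
Level flight ⇒ L = W = m·g = 1110 × 9.81 = 10889 N.
q = ½ρv² = ½ × 0.819 × 41² = 688.4 Pa.
Required CL = L/(qS) = 10889/(688.4·18.8) = 0.8414.
CD = 0.0249 + 0.0422 × 0.8414² = 0.05478.
L/D = CL/CD = 0.8414 / 0.05478 = 15.4

L/D = 15.4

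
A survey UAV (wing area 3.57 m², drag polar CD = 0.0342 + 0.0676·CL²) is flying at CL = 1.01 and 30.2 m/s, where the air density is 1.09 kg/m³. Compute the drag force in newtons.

D = 183 N

CD = 0.0342 + 0.0676 × 1.01² = 0.1032
D = ½ρv²S·CD = ½ × 1.09 × 30.2² × 3.57 × 0.1032 = 183 N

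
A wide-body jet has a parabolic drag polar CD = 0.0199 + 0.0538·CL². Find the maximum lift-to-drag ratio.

(L/D)max = 15.3

For CD = CD0 + K·CL², (L/D)max occurs at CL* = √(CD0/K) and equals 1/(2√(K·CD0)).
(L/D)max = 1/(2√(0.0538 × 0.0199)) = 1/(2 × 0.03272) = 15.3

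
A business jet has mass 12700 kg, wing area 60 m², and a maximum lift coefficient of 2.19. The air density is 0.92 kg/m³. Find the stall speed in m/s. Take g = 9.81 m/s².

Stall occurs when L = W at CL,max. W = mg = 12700 × 9.81 = 1.246×10^5 N.
From L = ½ρV²S·CL,max = W: V_stall = √(2W/(ρSCL,max)) = √(2·1.246×10^5/(0.92·60·2.19))
V_stall = √2061 = 45.4 m/s

V_stall = 45.4 m/s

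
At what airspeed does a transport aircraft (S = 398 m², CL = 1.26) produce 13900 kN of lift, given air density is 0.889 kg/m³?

L = ½ρv²S·CL ⇒ v = √(2L/(ρ·S·CL))
v = √(2 × 1.39×10^7 / (0.889 × 398 × 1.26)) = √62360 = 250 m/s

v = 250 m/s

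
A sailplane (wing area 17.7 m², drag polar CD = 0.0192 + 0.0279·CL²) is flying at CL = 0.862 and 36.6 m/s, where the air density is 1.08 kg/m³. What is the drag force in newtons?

CD = 0.0192 + 0.0279 × 0.862² = 0.03993
D = ½ρv²S·CD = ½ × 1.08 × 36.6² × 17.7 × 0.03993 = 511 N

D = 511 N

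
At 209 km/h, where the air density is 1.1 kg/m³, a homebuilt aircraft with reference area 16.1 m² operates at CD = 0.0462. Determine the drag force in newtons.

Convert speed: v = 209 km/h ÷ 3.6 = 58.06 m/s.
Dynamic pressure q = ½ρv² = ½ × 1.1 × 58.06² = 1854 Pa.
D = q·S·CD = 1854 × 16.1 × 0.0462 = 1380 N

D = 1380 N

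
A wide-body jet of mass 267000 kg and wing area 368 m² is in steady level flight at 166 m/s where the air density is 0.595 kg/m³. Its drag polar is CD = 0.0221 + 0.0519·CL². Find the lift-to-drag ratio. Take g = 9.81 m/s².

L/D = 14.2

Weight W = mg = 267000 × 9.81 = 2.6193×10^6 N; in level flight L = W.
Dynamic pressure q = 0.5 × 0.595 × 166² = 8198 Pa.
CL = W/(q·S) = 2.6193×10^6 / (8198 × 368) = 0.8682.
CD = 0.0221 + 0.0519 × 0.8682² = 0.06122.
L/D = CL/CD = 0.8682 / 0.06122 = 14.2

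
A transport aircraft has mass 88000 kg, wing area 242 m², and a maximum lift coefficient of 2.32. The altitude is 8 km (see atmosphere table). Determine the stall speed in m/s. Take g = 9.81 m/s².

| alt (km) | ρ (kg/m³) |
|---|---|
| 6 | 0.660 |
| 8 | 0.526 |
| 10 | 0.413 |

V_stall = 76.5 m/s

At 8 km, from the table: ρ = 0.526 kg/m³.
Weight W = mg = 88000 × 9.81 = 8.633×10^5 N.
V_stall = √(2W/(ρ·S·CL,max)) = √(2 × 8.633×10^5 / (0.526 × 242 × 2.32))
V_stall = √5846 = 76.5 m/s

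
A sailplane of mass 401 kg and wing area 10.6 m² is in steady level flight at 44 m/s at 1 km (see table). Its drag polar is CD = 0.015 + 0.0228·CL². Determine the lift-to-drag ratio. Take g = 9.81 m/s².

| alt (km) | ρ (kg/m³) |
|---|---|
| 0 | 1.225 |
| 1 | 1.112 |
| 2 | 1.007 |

L/D = 19.5

At 1 km, from the table: ρ = 1.112 kg/m³.
In steady level flight, lift balances weight: W = mg = 401 × 9.81 = 3933.8 N.
q = ½ρv² = ½ × 1.112 × 44² = 1076 Pa.
CL = 2W/(ρv²S) = 2×3933.8/(1.112×44²×10.6) = 0.3448.
CD = 0.015 + 0.0228 × 0.3448² = 0.01771.
L/D = CL/CD = 0.3448 / 0.01771 = 19.5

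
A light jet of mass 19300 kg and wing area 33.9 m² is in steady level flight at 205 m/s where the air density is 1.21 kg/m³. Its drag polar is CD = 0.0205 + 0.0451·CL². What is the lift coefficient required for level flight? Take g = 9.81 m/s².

CL = 0.22

Level flight ⇒ L = W = m·g = 19300 × 9.81 = 1.8933×10^5 N.
q = ½ρv² = ½ × 1.21 × 205² = 25430 Pa.
Required CL = L/(qS) = 1.8933×10^5/(25430·33.9) = 0.2197.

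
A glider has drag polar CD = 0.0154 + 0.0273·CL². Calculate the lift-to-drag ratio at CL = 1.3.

CD = 0.0154 + 0.0273 × 1.3² = 0.06154
L/D = CL/CD = 1.3 / 0.06154 = 21.1

L/D = 21.1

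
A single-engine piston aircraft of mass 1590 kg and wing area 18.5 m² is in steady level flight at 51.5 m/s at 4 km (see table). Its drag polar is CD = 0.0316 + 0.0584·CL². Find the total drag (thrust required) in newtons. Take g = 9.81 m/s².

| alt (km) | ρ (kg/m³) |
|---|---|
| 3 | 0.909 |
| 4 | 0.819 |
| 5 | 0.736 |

D = 1340 N

At 4 km, from the table: ρ = 0.819 kg/m³.
In steady level flight, lift balances weight: W = mg = 1590 × 9.81 = 15598 N.
q = ½ρv² = ½ × 0.819 × 51.5² = 1086 Pa.
CL = W/(q·S) = 15598 / (1086 × 18.5) = 0.7763.
CD = 0.0316 + 0.0584 × 0.7763² = 0.06679.
D = q·S·CD = 1086 × 18.5 × 0.06679 = 1342 N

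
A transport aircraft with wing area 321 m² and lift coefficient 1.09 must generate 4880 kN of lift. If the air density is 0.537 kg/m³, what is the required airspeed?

v = 228 m/s

L = ½ρv²S·CL ⇒ v = √(2L/(ρ·S·CL))
v = √(2 × 4.88×10^6 / (0.537 × 321 × 1.09)) = √51950 = 228 m/s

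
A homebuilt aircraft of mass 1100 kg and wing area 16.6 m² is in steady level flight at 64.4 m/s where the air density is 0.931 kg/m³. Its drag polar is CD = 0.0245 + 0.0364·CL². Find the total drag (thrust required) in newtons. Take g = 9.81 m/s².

Weight W = mg = 1100 × 9.81 = 10791 N; in level flight L = W.
q = ½ρv² = ½ × 0.931 × 64.4² = 1931 Pa.
CL = W/(q·S) = 10791 / (1931 × 16.6) = 0.3367.
CD = 0.0245 + 0.0364 × 0.3367² = 0.02863.
D = q·S·CD = 1931 × 16.6 × 0.02863 = 917.4 N

D = 917 N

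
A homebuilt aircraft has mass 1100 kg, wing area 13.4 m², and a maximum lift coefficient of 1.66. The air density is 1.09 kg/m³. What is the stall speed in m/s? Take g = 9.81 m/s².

Stall occurs when L = W at CL,max. W = mg = 1100 × 9.81 = 10790 N.
From L = ½ρV²S·CL,max = W: V_stall = √(2W/(ρSCL,max)) = √(2·10790/(1.09·13.4·1.66))
V_stall = √890.1 = 29.8 m/s

V_stall = 29.8 m/s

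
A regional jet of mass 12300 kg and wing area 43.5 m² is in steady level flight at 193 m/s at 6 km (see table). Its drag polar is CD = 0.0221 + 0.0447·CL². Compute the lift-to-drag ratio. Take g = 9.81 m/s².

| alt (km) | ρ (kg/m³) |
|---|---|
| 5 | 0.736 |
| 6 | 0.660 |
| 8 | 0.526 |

At 6 km, from the table: ρ = 0.660 kg/m³.
In steady level flight, lift balances weight: W = mg = 12300 × 9.81 = 1.2066×10^5 N.
q = ½ρv² = ½ × 0.66 × 193² = 12290 Pa.
CL = W/(q·S) = 1.2066×10^5 / (12290 × 43.5) = 0.2257.
CD = 0.0221 + 0.0447 × 0.2257² = 0.02438.
L/D = CL/CD = 0.2257 / 0.02438 = 9.26

L/D = 9.26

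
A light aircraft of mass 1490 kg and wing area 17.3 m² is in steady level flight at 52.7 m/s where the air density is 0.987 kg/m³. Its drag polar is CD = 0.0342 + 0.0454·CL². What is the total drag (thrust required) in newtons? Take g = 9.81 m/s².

D = 1220 N

In steady level flight, lift balances weight: W = mg = 1490 × 9.81 = 14617 N.
q = ½ρv² = ½ × 0.987 × 52.7² = 1371 Pa.
CL = W/(q·S) = 14617 / (1371 × 17.3) = 0.6165.
CD = 0.0342 + 0.0454 × 0.6165² = 0.05145.
D = q·S·CD = 1371 × 17.3 × 0.05145 = 1220 N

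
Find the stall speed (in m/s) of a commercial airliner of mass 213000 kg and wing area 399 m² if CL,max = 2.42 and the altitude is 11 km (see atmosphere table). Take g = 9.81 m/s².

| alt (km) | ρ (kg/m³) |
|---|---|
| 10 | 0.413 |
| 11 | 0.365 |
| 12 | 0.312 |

V_stall = 109 m/s

At 11 km, from the table: ρ = 0.365 kg/m³.
At stall, lift equals weight: L = W = m·g = 213000 × 9.81 = 2.09×10^6 N.
From L = ½ρV²S·CL,max = W: V_stall = √(2W/(ρSCL,max)) = √(2·2.09×10^6/(0.365·399·2.42))
V_stall = √11860 = 109 m/s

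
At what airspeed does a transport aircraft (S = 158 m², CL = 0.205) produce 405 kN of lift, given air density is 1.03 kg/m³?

v = 156 m/s

L = ½ρv²S·CL ⇒ v = √(2L/(ρ·S·CL))
v = √(2 × 4.05×10^5 / (1.03 × 158 × 0.205)) = √24280 = 156 m/s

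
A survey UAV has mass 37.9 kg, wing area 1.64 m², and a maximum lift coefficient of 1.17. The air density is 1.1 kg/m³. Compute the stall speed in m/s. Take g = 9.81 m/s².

V_stall = 18.8 m/s

At stall, lift equals weight: L = W = m·g = 37.9 × 9.81 = 371.8 N.
From L = ½ρV²S·CL,max = W: V_stall = √(2W/(ρSCL,max)) = √(2·371.8/(1.1·1.64·1.17))
V_stall = √352.3 = 18.8 m/s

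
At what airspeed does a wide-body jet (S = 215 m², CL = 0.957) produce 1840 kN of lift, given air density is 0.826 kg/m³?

v = 147 m/s

L = ½ρv²S·CL ⇒ v = √(2L/(ρ·S·CL))
v = √(2 × 1.84×10^6 / (0.826 × 215 × 0.957)) = √21650 = 147 m/s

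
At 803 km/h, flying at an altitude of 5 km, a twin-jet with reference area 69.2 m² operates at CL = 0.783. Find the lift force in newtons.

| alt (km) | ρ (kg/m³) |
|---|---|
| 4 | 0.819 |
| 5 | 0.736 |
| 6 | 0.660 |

L = 9.92×10^5 N

At 5 km, from the table: ρ = 0.736 kg/m³.
Convert speed: v = 803 km/h ÷ 3.6 = 223.1 m/s.
Dynamic pressure q = ½ρv² = ½ × 0.736 × 223.1² = 18310 Pa.
L = q·S·CL = 18310 × 69.2 × 0.783 = 9.92×10^5 N ≈ 992 kN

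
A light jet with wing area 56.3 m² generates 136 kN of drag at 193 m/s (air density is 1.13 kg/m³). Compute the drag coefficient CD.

From D = ½ρv²S·CD, rearranging gives CD = 2D/(ρv²S).
CD = 2 × 1.36×10^5 / (1.13 × 193² × 56.3) = 0.115

CD = 0.115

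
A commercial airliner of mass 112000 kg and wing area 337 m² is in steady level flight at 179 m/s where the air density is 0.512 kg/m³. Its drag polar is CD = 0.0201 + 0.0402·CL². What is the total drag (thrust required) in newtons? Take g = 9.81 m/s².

Level flight ⇒ L = W = m·g = 112000 × 9.81 = 1.0987×10^6 N.
q = ½ρv² = ½ × 0.512 × 179² = 8202 Pa.
CL = W/(q·S) = 1.0987×10^6 / (8202 × 337) = 0.3975.
CD = 0.0201 + 0.0402 × 0.3975² = 0.02645.
D = q·S·CD = 8202 × 337 × 0.02645 = 73120 N

D = 73100 N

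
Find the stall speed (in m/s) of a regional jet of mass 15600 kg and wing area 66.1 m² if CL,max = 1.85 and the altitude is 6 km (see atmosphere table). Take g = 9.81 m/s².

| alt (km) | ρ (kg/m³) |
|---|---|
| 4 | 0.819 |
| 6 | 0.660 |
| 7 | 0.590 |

V_stall = 61.6 m/s

At 6 km, from the table: ρ = 0.660 kg/m³.
At stall, lift equals weight: L = W = m·g = 15600 × 9.81 = 1.53×10^5 N.
V_stall = √(2W/(ρ·S·CL,max)) = √(2 × 1.53×10^5 / (0.66 × 66.1 × 1.85))
V_stall = √3792 = 61.6 m/s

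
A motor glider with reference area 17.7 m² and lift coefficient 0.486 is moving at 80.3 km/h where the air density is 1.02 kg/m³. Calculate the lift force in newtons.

L = 2180 N

Convert speed: v = 80.3 km/h ÷ 3.6 = 22.31 m/s.
Dynamic pressure q = ½ρv² = ½ × 1.02 × 22.31² = 253.7 Pa.
L = q·S·CL = 253.7 × 17.7 × 0.486 = 2180 N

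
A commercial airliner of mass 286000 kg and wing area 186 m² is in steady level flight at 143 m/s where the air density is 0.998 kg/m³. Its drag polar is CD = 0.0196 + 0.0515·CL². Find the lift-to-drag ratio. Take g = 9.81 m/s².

L/D = 11.2

In steady level flight, lift balances weight: W = mg = 286000 × 9.81 = 2.8057×10^6 N.
q = ½ρv² = ½ × 0.998 × 143² = 10200 Pa.
CL = 2W/(ρv²S) = 2×2.8057×10^6/(0.998×143²×186) = 1.478.
CD = 0.0196 + 0.0515 × 1.478² = 0.1321.
L/D = CL/CD = 1.478 / 0.1321 = 11.2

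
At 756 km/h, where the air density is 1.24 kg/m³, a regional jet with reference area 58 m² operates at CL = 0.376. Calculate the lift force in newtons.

Convert speed: v = 756 km/h ÷ 3.6 = 210 m/s.
Dynamic pressure q = ½ρv² = ½ × 1.24 × 210² = 27340 Pa.
L = q·S·CL = 27340 × 58 × 0.376 = 5.96×10^5 N ≈ 596 kN

L = 5.96×10^5 N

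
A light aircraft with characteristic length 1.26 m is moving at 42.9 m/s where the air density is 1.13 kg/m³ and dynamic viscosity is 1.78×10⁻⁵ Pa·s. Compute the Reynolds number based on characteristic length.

Re = ρ·v·c/μ = 1.13 × 42.9 × 1.26 / (1.78×10⁻⁵) = 3.43×10^6

Re = 3.43×10^6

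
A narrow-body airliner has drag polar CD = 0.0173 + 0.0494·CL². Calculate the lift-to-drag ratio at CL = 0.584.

CD = 0.0173 + 0.0494 × 0.584² = 0.03415
L/D = CL/CD = 0.584 / 0.03415 = 17.1

L/D = 17.1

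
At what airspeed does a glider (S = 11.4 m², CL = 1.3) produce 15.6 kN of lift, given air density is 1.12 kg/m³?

v = 43.4 m/s

L = ½ρv²S·CL ⇒ v = √(2L/(ρ·S·CL))
v = √(2 × 15600 / (1.12 × 11.4 × 1.3)) = √1880 = 43.4 m/s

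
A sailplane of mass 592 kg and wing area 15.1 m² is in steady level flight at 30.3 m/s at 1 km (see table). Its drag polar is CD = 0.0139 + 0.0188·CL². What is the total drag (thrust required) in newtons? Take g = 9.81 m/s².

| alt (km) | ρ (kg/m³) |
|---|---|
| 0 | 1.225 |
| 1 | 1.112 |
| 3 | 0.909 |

At 1 km, from the table: ρ = 1.112 kg/m³.
Weight W = mg = 592 × 9.81 = 5807.5 N; in level flight L = W.
Dynamic pressure q = 0.5 × 1.112 × 30.3² = 510.5 Pa.
CL = 2W/(ρv²S) = 2×5807.5/(1.112×30.3²×15.1) = 0.7534.
CD = 0.0139 + 0.0188 × 0.7534² = 0.02457.
D = q·S·CD = 510.5 × 15.1 × 0.02457 = 189.4 N

D = 189 N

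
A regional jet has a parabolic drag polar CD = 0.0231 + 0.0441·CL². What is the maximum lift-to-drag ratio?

For CD = CD0 + K·CL², (L/D)max occurs at CL* = √(CD0/K) and equals 1/(2√(K·CD0)).
(L/D)max = 1/(2√(0.0441 × 0.0231)) = 1/(2 × 0.03192) = 15.7

(L/D)max = 15.7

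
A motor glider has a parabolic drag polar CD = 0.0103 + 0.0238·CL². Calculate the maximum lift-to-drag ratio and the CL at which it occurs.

For CD = CD0 + K·CL², (L/D)max occurs at CL* = √(CD0/K) and equals 1/(2√(K·CD0)).
(L/D)max = 1/(2√(0.0238 × 0.0103)) = 1/(2 × 0.01566) = 31.9
CL* = √(0.0103/0.0238) = 0.658

(L/D)max = 31.9, at CL = 0.658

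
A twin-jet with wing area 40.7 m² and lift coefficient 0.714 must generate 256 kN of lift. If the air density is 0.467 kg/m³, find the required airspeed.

v = 194 m/s

L = ½ρv²S·CL ⇒ v = √(2L/(ρ·S·CL))
v = √(2 × 2.56×10^5 / (0.467 × 40.7 × 0.714)) = √37730 = 194 m/s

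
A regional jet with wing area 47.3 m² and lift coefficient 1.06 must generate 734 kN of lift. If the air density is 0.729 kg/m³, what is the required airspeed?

v = 200 m/s

L = ½ρv²S·CL ⇒ v = √(2L/(ρ·S·CL))
v = √(2 × 7.34×10^5 / (0.729 × 47.3 × 1.06)) = √40160 = 200 m/s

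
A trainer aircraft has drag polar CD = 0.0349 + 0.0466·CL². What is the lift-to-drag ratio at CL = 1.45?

L/D = 10.9

CD = 0.0349 + 0.0466 × 1.45² = 0.1329
L/D = CL/CD = 1.45 / 0.1329 = 10.9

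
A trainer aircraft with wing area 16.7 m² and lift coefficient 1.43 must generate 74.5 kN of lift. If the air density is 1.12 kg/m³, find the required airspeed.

v = 74.6 m/s

L = ½ρv²S·CL ⇒ v = √(2L/(ρ·S·CL))
v = √(2 × 74500 / (1.12 × 16.7 × 1.43)) = √5571 = 74.6 m/s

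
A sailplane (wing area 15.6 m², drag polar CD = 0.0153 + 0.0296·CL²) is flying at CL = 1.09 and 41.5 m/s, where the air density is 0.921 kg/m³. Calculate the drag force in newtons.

CD = 0.0153 + 0.0296 × 1.09² = 0.05047
D = ½ρv²S·CD = ½ × 0.921 × 41.5² × 15.6 × 0.05047 = 624 N

D = 624 N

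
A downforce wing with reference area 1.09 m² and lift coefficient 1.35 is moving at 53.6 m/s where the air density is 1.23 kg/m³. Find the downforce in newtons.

Dynamic pressure q = ½ρv² = ½ × 1.23 × 53.6² = 1767 Pa.
L = q·S·CL = 1767 × 1.09 × 1.35 = 2600 N

L = 2600 N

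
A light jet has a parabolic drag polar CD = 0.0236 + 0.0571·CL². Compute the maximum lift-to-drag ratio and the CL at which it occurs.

For CD = CD0 + K·CL², (L/D)max occurs at CL* = √(CD0/K) and equals 1/(2√(K·CD0)).
(L/D)max = 1/(2√(0.0571 × 0.0236)) = 1/(2 × 0.03671) = 13.6
CL* = √(0.0236/0.0571) = 0.643

(L/D)max = 13.6, at CL = 0.643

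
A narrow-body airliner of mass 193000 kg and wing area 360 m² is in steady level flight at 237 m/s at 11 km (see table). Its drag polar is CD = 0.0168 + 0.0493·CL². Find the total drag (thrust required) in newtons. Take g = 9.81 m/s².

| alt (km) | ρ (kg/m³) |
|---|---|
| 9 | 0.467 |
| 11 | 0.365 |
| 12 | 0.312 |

At 11 km, from the table: ρ = 0.365 kg/m³.
Weight W = mg = 193000 × 9.81 = 1.8933×10^6 N; in level flight L = W.
Dynamic pressure q = 0.5 × 0.365 × 237² = 10250 Pa.
CL = 2W/(ρv²S) = 2×1.8933×10^6/(0.365×237²×360) = 0.5131.
CD = 0.0168 + 0.0493 × 0.5131² = 0.02978.
D = q·S·CD = 10250 × 360 × 0.02978 = 1.099×10^5 N

D = 1.1×10^5 N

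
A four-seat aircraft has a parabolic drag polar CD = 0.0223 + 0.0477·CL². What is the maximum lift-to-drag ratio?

For CD = CD0 + K·CL², (L/D)max occurs at CL* = √(CD0/K) and equals 1/(2√(K·CD0)).
(L/D)max = 1/(2√(0.0477 × 0.0223)) = 1/(2 × 0.03261) = 15.3

(L/D)max = 15.3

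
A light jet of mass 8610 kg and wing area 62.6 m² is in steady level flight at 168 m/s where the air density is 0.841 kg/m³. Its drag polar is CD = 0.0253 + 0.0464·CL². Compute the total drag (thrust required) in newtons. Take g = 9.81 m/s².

D = 19200 N

Weight W = mg = 8610 × 9.81 = 84464 N; in level flight L = W.
Dynamic pressure q = 0.5 × 0.841 × 168² = 11870 Pa.
CL = W/(q·S) = 84464 / (11870 × 62.6) = 0.1137.
CD = 0.0253 + 0.0464 × 0.1137² = 0.0259.
D = q·S·CD = 11870 × 62.6 × 0.0259 = 19240 N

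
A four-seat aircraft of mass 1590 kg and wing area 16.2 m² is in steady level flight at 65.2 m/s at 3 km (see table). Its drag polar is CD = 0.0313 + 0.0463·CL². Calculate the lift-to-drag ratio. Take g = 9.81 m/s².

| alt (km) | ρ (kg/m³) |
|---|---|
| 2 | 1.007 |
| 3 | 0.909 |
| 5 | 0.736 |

At 3 km, from the table: ρ = 0.909 kg/m³.
In steady level flight, lift balances weight: W = mg = 1590 × 9.81 = 15598 N.
q = ½ρv² = ½ × 0.909 × 65.2² = 1932 Pa.
Required CL = L/(qS) = 15598/(1932·16.2) = 0.4983.
CD = 0.0313 + 0.0463 × 0.4983² = 0.0428.
L/D = CL/CD = 0.4983 / 0.0428 = 11.6

L/D = 11.6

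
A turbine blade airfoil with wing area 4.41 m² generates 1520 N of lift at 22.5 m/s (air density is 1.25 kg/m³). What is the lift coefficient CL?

CL = 1.09

From L = ½ρv²S·CL, rearranging gives CL = 2L/(ρv²S).
CL = 2 × 1520 / (1.25 × 22.5² × 4.41) = 1.09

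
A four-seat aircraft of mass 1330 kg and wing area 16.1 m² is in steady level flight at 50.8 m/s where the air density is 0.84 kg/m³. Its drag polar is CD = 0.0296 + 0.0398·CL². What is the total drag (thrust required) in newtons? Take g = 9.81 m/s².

D = 905 N

Weight W = mg = 1330 × 9.81 = 13047 N; in level flight L = W.
q = ½ρv² = ½ × 0.84 × 50.8² = 1084 Pa.
CL = W/(q·S) = 13047 / (1084 × 16.1) = 0.7477.
CD = 0.0296 + 0.0398 × 0.7477² = 0.05185.
D = q·S·CD = 1084 × 16.1 × 0.05185 = 904.8 N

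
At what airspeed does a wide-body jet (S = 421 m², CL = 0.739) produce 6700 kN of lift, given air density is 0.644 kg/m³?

L = ½ρv²S·CL ⇒ v = √(2L/(ρ·S·CL))
v = √(2 × 6.7×10^6 / (0.644 × 421 × 0.739)) = √66880 = 259 m/s

v = 259 m/s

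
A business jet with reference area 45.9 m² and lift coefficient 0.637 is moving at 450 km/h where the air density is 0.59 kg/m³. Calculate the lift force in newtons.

L = 1.35×10^5 N

Convert speed: v = 450 km/h ÷ 3.6 = 125 m/s.
Dynamic pressure q = ½ρv² = ½ × 0.59 × 125² = 4609 Pa.
L = q·S·CL = 4609 × 45.9 × 0.637 = 1.35×10^5 N ≈ 135 kN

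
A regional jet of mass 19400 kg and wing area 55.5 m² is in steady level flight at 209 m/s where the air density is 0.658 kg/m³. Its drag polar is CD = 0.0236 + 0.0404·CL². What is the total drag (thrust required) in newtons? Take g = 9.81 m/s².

D = 20700 N

Level flight ⇒ L = W = m·g = 19400 × 9.81 = 1.9031×10^5 N.
Dynamic pressure q = 0.5 × 0.658 × 209² = 14370 Pa.
Required CL = L/(qS) = 1.9031×10^5/(14370·55.5) = 0.2386.
CD = 0.0236 + 0.0404 × 0.2386² = 0.0259.
D = q·S·CD = 14370 × 55.5 × 0.0259 = 20660 N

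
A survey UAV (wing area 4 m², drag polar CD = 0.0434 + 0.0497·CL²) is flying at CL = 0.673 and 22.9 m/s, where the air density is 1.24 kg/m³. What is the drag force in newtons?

D = 85.7 N

CD = 0.0434 + 0.0497 × 0.673² = 0.06591
D = ½ρv²S·CD = ½ × 1.24 × 22.9² × 4 × 0.06591 = 85.7 N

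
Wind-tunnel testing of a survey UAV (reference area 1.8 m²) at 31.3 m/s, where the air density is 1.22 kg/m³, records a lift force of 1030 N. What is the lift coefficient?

CL = 0.958

From L = ½ρv²S·CL, rearranging gives CL = 2L/(ρv²S).
CL = 2 × 1030 / (1.22 × 31.3² × 1.8) = 0.958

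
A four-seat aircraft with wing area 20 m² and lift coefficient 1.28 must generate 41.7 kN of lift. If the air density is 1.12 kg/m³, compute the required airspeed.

L = ½ρv²S·CL ⇒ v = √(2L/(ρ·S·CL))
v = √(2 × 41700 / (1.12 × 20 × 1.28)) = √2909 = 53.9 m/s

v = 53.9 m/s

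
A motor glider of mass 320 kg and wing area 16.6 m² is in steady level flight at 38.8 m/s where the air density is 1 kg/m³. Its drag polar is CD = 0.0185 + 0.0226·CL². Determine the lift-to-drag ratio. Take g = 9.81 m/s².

Level flight ⇒ L = W = m·g = 320 × 9.81 = 3139.2 N.
q = ½ρv² = ½ × 1 × 38.8² = 752.7 Pa.
CL = W/(q·S) = 3139.2 / (752.7 × 16.6) = 0.2512.
CD = 0.0185 + 0.0226 × 0.2512² = 0.01993.
L/D = CL/CD = 0.2512 / 0.01993 = 12.6

L/D = 12.6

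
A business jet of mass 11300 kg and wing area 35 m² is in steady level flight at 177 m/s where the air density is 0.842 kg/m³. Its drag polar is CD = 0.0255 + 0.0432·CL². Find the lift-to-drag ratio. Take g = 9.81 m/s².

In steady level flight, lift balances weight: W = mg = 11300 × 9.81 = 1.1085×10^5 N.
q = ½ρv² = ½ × 0.842 × 177² = 13190 Pa.
CL = 2W/(ρv²S) = 2×1.1085×10^5/(0.842×177²×35) = 0.2401.
CD = 0.0255 + 0.0432 × 0.2401² = 0.02799.
L/D = CL/CD = 0.2401 / 0.02799 = 8.58

L/D = 8.58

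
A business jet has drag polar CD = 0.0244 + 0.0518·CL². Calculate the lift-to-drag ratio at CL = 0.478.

L/D = 13.2

CD = 0.0244 + 0.0518 × 0.478² = 0.03624
L/D = CL/CD = 0.478 / 0.03624 = 13.2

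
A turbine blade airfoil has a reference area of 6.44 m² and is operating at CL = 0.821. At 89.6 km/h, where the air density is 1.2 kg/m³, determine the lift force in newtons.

Convert speed: v = 89.6 km/h ÷ 3.6 = 24.89 m/s.
Dynamic pressure q = ½ρv² = ½ × 1.2 × 24.89² = 371.7 Pa.
L = q·S·CL = 371.7 × 6.44 × 0.821 = 1970 N

L = 1970 N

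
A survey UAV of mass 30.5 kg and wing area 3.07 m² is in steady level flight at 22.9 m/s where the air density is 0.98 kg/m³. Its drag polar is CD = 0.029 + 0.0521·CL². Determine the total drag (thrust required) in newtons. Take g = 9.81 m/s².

Weight W = mg = 30.5 × 9.81 = 299.21 N; in level flight L = W.
q = ½ρv² = ½ × 0.98 × 22.9² = 257 Pa.
Required CL = L/(qS) = 299.21/(257·3.07) = 0.3793.
CD = 0.029 + 0.0521 × 0.3793² = 0.03649.
D = q·S·CD = 257 × 3.07 × 0.03649 = 28.79 N

D = 28.8 N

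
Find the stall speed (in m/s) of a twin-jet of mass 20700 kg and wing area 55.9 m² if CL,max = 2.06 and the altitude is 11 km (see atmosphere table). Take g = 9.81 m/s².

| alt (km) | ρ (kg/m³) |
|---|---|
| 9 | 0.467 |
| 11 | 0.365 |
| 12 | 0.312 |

V_stall = 98.3 m/s

At 11 km, from the table: ρ = 0.365 kg/m³.
At stall, lift equals weight: L = W = m·g = 20700 × 9.81 = 2.031×10^5 N.
V_stall = √(2W/(ρ·S·CL,max)) = √(2 × 2.031×10^5 / (0.365 × 55.9 × 2.06))
V_stall = √9663 = 98.3 m/s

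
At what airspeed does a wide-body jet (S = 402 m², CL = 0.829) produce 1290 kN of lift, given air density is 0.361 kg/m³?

L = ½ρv²S·CL ⇒ v = √(2L/(ρ·S·CL))
v = √(2 × 1.29×10^6 / (0.361 × 402 × 0.829)) = √21450 = 146 m/s

v = 146 m/s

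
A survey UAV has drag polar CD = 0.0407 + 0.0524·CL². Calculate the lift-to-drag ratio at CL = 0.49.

L/D = 9.2

CD = 0.0407 + 0.0524 × 0.49² = 0.05328
L/D = CL/CD = 0.49 / 0.05328 = 9.2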